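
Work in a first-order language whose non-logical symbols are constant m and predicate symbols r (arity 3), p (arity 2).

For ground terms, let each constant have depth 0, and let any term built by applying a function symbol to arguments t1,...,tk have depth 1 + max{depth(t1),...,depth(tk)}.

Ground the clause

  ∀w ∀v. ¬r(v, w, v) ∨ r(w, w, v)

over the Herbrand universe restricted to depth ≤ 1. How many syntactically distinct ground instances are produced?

Ground terms of depth ≤ 1:
  With no function symbols every ground term is a constant, so there is exactly 1 ground term at every depth bound.
  N_0 = 1
  N_1 = 1
  Explicitly: m.
So there is exactly 1 ground term available for substitution.
The clause has 2 distinct variables (w, v), each appearing in the body. In the free term algebra distinct substitutions yield syntactically distinct ground instances.
Number of ground instances = 1^2 = 1.

1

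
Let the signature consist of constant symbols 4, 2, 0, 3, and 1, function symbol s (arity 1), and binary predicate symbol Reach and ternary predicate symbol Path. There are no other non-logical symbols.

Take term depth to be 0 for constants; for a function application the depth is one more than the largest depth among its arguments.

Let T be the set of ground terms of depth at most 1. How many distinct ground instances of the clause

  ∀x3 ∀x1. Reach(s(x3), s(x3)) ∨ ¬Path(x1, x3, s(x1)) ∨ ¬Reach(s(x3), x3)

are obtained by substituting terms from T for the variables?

100

Ground terms of depth ≤ 1:
  Let N_k = |{terms of depth ≤ k}|. Then N_0 = 5 and N_k = 5 + N_{k-1} for k ≥ 1 (one summand per function symbol, arity giving the exponent).
  N_0 = 5
  N_1 = 5 + 5 = 10
So there are 10 ground terms available for substitution.
The body mentions every one of the 2 quantified variables; since ground terms form a free algebra, no two substitutions collapse to the same formula.
Number of ground instances = 10^2 = 100.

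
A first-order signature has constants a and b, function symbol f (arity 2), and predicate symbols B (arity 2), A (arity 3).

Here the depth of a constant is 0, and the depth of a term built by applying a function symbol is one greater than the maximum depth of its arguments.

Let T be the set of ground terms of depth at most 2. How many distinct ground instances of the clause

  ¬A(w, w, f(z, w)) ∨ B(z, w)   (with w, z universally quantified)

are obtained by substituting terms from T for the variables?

1444

Ground terms of depth ≤ 2:
  Let N_k = |{terms of depth ≤ k}|. Then N_0 = 2 and N_k = 2 + N_{k-1}^2 for k ≥ 1 (one summand per function symbol, arity giving the exponent).
  N_0 = 2
  N_1 = 2 + 2^2 = 6
  N_2 = 2 + 6^2 = 38
So there are 38 ground terms available for substitution.
The clause has 2 distinct variables (w, z), each appearing in the body. In the free term algebra distinct substitutions yield syntactically distinct ground instances.
Number of ground instances = 38^2 = 1444.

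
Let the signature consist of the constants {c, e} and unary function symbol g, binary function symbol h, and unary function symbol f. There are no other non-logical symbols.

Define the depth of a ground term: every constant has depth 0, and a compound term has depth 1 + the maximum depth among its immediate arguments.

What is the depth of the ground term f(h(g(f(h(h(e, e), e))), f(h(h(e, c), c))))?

depth(h(e, e)) = 1 + max(0, 0) = 1
depth(h(h(e, e), e)) = 1 + max(1, 0) = 2
depth(f(h(h(e, e), e))) = 1 + depth(h(h(e, e), e)) = 1 + 2 = 3
depth(g(f(h(h(e, e), e)))) = 1 + depth(f(h(h(e, e), e))) = 1 + 3 = 4
depth(h(e, c)) = 1 + max(0, 0) = 1
depth(h(h(e, c), c)) = 1 + max(1, 0) = 2
depth(f(h(h(e, c), c))) = 1 + depth(h(h(e, c), c)) = 1 + 2 = 3
depth(h(g(f(h(h(e, e), e))), f(h(h(e, c), c)))) = 1 + max(4, 3) = 5
depth(f(h(g(f(h(h(e, e), e))), f(h(h(e, c), c))))) = 1 + depth(h(g(f(h(h(e, e), e))), f(h(h(e, c), c)))) = 1 + 5 = 6

6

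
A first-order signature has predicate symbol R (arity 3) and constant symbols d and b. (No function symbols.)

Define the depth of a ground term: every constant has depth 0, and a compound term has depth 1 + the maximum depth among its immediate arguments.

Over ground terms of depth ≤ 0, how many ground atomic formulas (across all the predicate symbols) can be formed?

First count ground terms of depth ≤ 0.
With no function symbols every ground term is a constant, so there are exactly 2 ground terms at every depth bound.
N_0 = 2
So |H| = 2.
For each predicate symbol, the number of ground atoms is |H| raised to its arity; summing:
  R: 2^3 = 8
Total ground atoms: 8.

8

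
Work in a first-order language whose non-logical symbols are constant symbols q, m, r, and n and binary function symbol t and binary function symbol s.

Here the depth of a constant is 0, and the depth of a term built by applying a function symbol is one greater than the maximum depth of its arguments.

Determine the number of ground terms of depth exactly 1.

Count level by level. With function symbols t/2, s/2, the terms of depth ≤ k are the 4 constants together with each function applied to depth-≤(k−1) tuples, so N_k = 4 + N_{k-1}^2 + N_{k-1}^2.
N_0 = 4
N_1 = 4 + 4^2 + 4^2 = 36
Terms of depth exactly 1: N_1 − N_0 = 36 − 4 = 32.

32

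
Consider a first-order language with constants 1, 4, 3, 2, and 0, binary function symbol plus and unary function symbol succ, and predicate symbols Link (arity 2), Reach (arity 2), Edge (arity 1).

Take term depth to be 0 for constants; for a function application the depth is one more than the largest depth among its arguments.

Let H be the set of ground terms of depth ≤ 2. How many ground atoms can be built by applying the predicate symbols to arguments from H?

3201715

First count ground terms of depth ≤ 2.
Let N_k = |{terms of depth ≤ k}|. Then N_0 = 5 and N_k = 5 + N_{k-1}^2 + N_{k-1} for k ≥ 1 (one summand per function symbol, arity giving the exponent).
N_0 = 5
N_1 = 5 + 5^2 + 5 = 35
N_2 = 5 + 35^2 + 35 = 1265
So |H| = 1265.
Each predicate of arity r yields |H|^r ground atoms (one per choice of an r-tuple from H):
  Link: 1265^2 = 1600225;  Reach: 1265^2 = 1600225;  Edge: 1265
Total ground atoms: 1600225 + 1600225 + 1265 = 3201715.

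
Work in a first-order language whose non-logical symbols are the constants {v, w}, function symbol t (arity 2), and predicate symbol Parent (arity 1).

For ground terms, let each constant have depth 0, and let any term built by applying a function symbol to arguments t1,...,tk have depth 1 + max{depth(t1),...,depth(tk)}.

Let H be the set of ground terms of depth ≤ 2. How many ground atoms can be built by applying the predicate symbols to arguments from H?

38

First count ground terms of depth ≤ 2.
Count level by level. With function symbols t/2, the terms of depth ≤ k are the 2 constants together with each function applied to depth-≤(k−1) tuples, so N_k = 2 + N_{k-1}^2.
N_0 = 2
N_1 = 2 + 2^2 = 6
N_2 = 2 + 6^2 = 38
So |H| = 38.
A ground atom is a predicate applied to a tuple of terms from H, so the count is the sum over predicates of |H|^arity:
  Parent: 38
Total ground atoms: 38.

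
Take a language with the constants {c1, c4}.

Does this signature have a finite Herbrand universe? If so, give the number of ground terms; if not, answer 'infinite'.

There are no function symbols, so every ground term is one of the 2 constants.
The Herbrand universe is {c1, c4}, which is finite with 2 elements.

2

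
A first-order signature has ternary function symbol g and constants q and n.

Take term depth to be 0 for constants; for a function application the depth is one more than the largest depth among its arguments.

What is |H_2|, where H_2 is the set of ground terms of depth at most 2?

1002

Let N_k = |{terms of depth ≤ k}|. Then N_0 = 2 and N_k = 2 + N_{k-1}^3 for k ≥ 1 (one summand per function symbol, arity giving the exponent).
N_0 = 2
N_1 = 2 + 2^3 = 10
N_2 = 2 + 10^3 = 1002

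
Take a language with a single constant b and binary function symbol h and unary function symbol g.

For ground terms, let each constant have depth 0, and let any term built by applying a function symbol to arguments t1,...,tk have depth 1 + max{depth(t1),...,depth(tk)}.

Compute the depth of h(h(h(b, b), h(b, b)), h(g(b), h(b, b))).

depth(h(b, b)) = 1 + max(0, 0) = 1
depth(h(h(b, b), h(b, b))) = 1 + max(1, 1) = 2
depth(g(b)) = 1 + depth(b) = 1 + 0 = 1
depth(h(g(b), h(b, b))) = 1 + max(1, 1) = 2
depth(h(h(h(b, b), h(b, b)), h(g(b), h(b, b)))) = 1 + max(2, 2) = 3

3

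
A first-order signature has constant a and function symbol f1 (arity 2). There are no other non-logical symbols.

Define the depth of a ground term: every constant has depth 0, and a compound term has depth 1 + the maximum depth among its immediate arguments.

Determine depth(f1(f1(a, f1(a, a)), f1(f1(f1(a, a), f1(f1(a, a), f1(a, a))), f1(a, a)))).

5

depth(f1(a, a)) = 1 + max(0, 0) = 1
depth(f1(a, f1(a, a))) = 1 + max(0, 1) = 2
depth(f1(f1(a, a), f1(a, a))) = 1 + max(1, 1) = 2
depth(f1(f1(a, a), f1(f1(a, a), f1(a, a)))) = 1 + max(1, 2) = 3
depth(f1(f1(f1(a, a), f1(f1(a, a), f1(a, a))), f1(a, a))) = 1 + max(3, 1) = 4
depth(f1(f1(a, f1(a, a)), f1(f1(f1(a, a), f1(f1(a, a), f1(a, a))), f1(a, a)))) = 1 + max(2, 4) = 5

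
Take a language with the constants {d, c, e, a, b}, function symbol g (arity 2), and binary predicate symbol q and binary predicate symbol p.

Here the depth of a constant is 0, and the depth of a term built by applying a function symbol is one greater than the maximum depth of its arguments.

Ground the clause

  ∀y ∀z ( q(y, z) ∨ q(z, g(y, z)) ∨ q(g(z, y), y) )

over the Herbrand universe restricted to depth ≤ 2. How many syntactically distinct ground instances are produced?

Ground terms of depth ≤ 2:
  If N_k denotes the number of depth-≤k ground terms, the 5 constants give N_0 = 5, and each function symbol of arity r contributes N_{k-1}^r new terms at level k: N_k = 5 + N_{k-1}^2.
  N_0 = 5
  N_1 = 5 + 5^2 = 30
  N_2 = 5 + 30^2 = 905
So there are 905 ground terms available for substitution.
Each of y, z ranges independently over the available ground terms, and distinct assignments produce distinct instances.
Number of ground instances = 905^2 = 819025.

819025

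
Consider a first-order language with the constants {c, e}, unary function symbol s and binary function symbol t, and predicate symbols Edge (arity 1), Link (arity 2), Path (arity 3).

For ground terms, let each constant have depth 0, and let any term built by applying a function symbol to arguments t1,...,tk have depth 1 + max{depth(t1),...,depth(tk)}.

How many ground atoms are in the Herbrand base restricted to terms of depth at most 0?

14

First count ground terms of depth ≤ 0.
If N_k denotes the number of depth-≤k ground terms, the 2 constants give N_0 = 2, and each function symbol of arity r contributes N_{k-1}^r new terms at level k: N_k = 2 + N_{k-1} + N_{k-1}^2.
N_0 = 2
Explicitly: c, e.
So |H| = 2.
Each predicate of arity r yields |H|^r ground atoms (one per choice of an r-tuple from H):
  Edge: 2;  Link: 2^2 = 4;  Path: 2^3 = 8
Total ground atoms: 2 + 4 + 8 = 14.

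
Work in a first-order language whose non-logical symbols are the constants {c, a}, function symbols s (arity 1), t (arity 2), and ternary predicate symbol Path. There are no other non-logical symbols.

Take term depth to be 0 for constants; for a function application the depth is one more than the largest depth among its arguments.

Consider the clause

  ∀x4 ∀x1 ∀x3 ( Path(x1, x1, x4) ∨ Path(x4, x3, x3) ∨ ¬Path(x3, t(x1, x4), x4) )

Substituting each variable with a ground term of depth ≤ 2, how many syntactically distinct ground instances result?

Ground terms of depth ≤ 2:
  Let N_k = |{terms of depth ≤ k}|. Then N_0 = 2 and N_k = 2 + N_{k-1} + N_{k-1}^2 for k ≥ 1 (one summand per function symbol, arity giving the exponent).
  N_0 = 2
  N_1 = 2 + 2 + 2^2 = 8
  N_2 = 2 + 8 + 8^2 = 74
So there are 74 ground terms available for substitution.
The clause has 3 distinct variables (x4, x1, x3), each appearing in the body. In the free term algebra distinct substitutions yield syntactically distinct ground instances.
Number of ground instances = 74^3 = 405224.

405224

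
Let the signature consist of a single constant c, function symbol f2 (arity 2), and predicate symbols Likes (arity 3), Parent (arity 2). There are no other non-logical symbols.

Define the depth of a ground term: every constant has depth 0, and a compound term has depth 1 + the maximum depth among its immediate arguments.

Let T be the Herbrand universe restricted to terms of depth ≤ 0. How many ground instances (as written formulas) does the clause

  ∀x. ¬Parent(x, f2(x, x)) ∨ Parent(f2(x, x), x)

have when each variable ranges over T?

Ground terms of depth ≤ 0:
  Write N_k for the number of ground terms of depth ≤ k. A term of depth ≤ k is either a constant or a function symbol applied to arguments of depth ≤ k−1, so N_k = 1 + N_{k-1}^2.
  N_0 = 1
  Explicitly: c.
So there is exactly 1 ground term available for substitution.
The clause has 1 distinct variable (x), which appears in the body. In the free term algebra distinct substitutions yield syntactically distinct ground instances.
Number of ground instances = 1.

1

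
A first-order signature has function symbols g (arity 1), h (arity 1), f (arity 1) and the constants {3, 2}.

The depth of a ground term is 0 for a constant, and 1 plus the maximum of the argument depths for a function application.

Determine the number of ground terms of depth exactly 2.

18

If N_k denotes the number of depth-≤k ground terms, the 2 constants give N_0 = 2, and each function symbol of arity r contributes N_{k-1}^r new terms at level k: N_k = 2 + N_{k-1} + N_{k-1} + N_{k-1}.
N_0 = 2
N_1 = 2 + 2 + 2 + 2 = 8
N_2 = 2 + 8 + 8 + 8 = 26
Terms of depth exactly 2: N_2 − N_1 = 26 − 8 = 18.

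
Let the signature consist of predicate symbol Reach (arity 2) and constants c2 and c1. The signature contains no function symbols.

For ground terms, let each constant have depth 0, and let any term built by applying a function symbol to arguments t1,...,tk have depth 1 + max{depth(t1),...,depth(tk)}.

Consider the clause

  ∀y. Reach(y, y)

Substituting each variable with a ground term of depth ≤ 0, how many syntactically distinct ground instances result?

Ground terms of depth ≤ 0:
  With no function symbols every ground term is a constant, so there are exactly 2 ground terms at every depth bound.
  N_0 = 2
  Explicitly: c2, c1.
So there are 2 ground terms available for substitution.
The variable y ranges independently over the available ground terms, and distinct assignments produce distinct instances.
Number of ground instances = 2.

2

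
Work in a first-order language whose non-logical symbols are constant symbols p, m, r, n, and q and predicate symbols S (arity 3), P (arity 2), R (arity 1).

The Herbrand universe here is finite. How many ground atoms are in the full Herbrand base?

155

With no function symbols, the Herbrand universe is just the 5 constants.
Ground atoms per predicate: S: 5^3 = 125, P: 5^2 = 25, R: 5.
Herbrand base size = 125 + 25 + 5 = 155.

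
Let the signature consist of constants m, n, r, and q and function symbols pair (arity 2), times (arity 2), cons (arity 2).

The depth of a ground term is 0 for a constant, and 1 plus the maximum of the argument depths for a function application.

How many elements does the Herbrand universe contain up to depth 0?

4

If N_k denotes the number of depth-≤k ground terms, the 4 constants give N_0 = 4, and each function symbol of arity r contributes N_{k-1}^r new terms at level k: N_k = 4 + N_{k-1}^2 + N_{k-1}^2 + N_{k-1}^2.
N_0 = 4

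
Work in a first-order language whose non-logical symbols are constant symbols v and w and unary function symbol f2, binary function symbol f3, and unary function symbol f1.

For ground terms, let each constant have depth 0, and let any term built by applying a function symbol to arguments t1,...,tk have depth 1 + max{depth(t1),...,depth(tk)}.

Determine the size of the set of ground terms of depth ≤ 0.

Let N_k count ground terms of depth at most k. Each non-constant term of depth ≤ k is some function symbol applied to depth-≤(k−1) arguments, giving N_k = 2 + N_{k-1} + N_{k-1}^2 + N_{k-1}.
N_0 = 2

2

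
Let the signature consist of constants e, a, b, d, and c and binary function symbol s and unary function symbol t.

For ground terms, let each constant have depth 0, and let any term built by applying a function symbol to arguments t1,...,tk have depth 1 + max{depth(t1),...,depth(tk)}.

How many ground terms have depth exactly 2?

1230

Let N_k count ground terms of depth at most k. Each non-constant term of depth ≤ k is some function symbol applied to depth-≤(k−1) arguments, giving N_k = 5 + N_{k-1}^2 + N_{k-1}.
N_0 = 5
N_1 = 5 + 5^2 + 5 = 35
N_2 = 5 + 35^2 + 35 = 1265
Terms of depth exactly 2: N_2 − N_1 = 1265 − 35 = 1230.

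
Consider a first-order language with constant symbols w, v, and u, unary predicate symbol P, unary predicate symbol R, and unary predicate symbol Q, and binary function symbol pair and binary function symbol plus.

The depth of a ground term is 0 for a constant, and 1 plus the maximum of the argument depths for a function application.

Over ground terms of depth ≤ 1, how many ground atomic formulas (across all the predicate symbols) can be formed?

First count ground terms of depth ≤ 1.
Let N_k = |{terms of depth ≤ k}|. Then N_0 = 3 and N_k = 3 + N_{k-1}^2 + N_{k-1}^2 for k ≥ 1 (one summand per function symbol, arity giving the exponent).
N_0 = 3
N_1 = 3 + 3^2 + 3^2 = 21
So |H| = 21.
Ground atoms are formed by filling each argument slot of a predicate with a term from H, so an r-ary predicate gives |H|^r atoms:
  P: 21;  R: 21;  Q: 21
Total ground atoms: 21 + 21 + 21 = 63.

63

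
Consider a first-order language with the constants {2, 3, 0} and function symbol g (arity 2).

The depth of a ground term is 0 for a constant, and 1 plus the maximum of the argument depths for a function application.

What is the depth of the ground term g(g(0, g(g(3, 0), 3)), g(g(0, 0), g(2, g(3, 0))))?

depth(g(3, 0)) = 1 + max(0, 0) = 1
depth(g(g(3, 0), 3)) = 1 + max(1, 0) = 2
depth(g(0, g(g(3, 0), 3))) = 1 + max(0, 2) = 3
depth(g(0, 0)) = 1 + max(0, 0) = 1
depth(g(2, g(3, 0))) = 1 + max(0, 1) = 2
depth(g(g(0, 0), g(2, g(3, 0)))) = 1 + max(1, 2) = 3
depth(g(g(0, g(g(3, 0), 3)), g(g(0, 0), g(2, g(3, 0))))) = 1 + max(3, 3) = 4

4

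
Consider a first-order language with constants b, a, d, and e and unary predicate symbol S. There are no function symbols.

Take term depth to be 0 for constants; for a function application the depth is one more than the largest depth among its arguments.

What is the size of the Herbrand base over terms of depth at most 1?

4

First count ground terms of depth ≤ 1.
With no function symbols every ground term is a constant, so there are exactly 4 ground terms at every depth bound.
N_0 = 4
N_1 = 4
So |H| = 4.
A ground atom is a predicate applied to a tuple of terms from H, so the count is the sum over predicates of |H|^arity:
  S: 4
Total ground atoms: 4.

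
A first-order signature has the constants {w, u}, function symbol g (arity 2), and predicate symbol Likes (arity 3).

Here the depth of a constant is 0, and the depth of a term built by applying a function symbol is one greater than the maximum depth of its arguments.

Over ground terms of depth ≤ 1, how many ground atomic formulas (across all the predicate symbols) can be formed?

First count ground terms of depth ≤ 1.
Write N_k for the number of ground terms of depth ≤ k. A term of depth ≤ k is either a constant or a function symbol applied to arguments of depth ≤ k−1, so N_k = 2 + N_{k-1}^2.
N_0 = 2
N_1 = 2 + 2^2 = 6
Explicitly: w, u, g(w, w), g(w, u), g(u, w), g(u, u).
So |H| = 6.
A ground atom is a predicate applied to a tuple of terms from H, so the count is the sum over predicates of |H|^arity:
  Likes: 6^3 = 216
Total ground atoms: 216.

216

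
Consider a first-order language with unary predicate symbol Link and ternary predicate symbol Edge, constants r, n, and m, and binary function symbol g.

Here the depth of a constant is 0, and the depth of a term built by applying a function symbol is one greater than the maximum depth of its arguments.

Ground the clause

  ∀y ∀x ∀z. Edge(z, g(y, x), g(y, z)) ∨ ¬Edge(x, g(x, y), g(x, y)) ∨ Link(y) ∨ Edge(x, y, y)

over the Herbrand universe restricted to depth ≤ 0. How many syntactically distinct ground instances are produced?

27

Ground terms of depth ≤ 0:
  Let N_k = |{terms of depth ≤ k}|. Then N_0 = 3 and N_k = 3 + N_{k-1}^2 for k ≥ 1 (one summand per function symbol, arity giving the exponent).
  N_0 = 3
So there are 3 ground terms available for substitution.
The clause has 3 distinct variables (y, x, z), each appearing in the body. In the free term algebra distinct substitutions yield syntactically distinct ground instances.
Number of ground instances = 3^3 = 27.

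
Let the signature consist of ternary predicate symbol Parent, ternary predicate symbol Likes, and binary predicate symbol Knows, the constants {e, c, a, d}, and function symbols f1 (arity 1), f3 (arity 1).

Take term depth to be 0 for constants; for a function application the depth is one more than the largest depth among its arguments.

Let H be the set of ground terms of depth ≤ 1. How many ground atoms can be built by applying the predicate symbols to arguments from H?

3600

First count ground terms of depth ≤ 1.
Let N_k count ground terms of depth at most k. Each non-constant term of depth ≤ k is some function symbol applied to depth-≤(k−1) arguments, giving N_k = 4 + N_{k-1} + N_{k-1}.
N_0 = 4
N_1 = 4 + 4 + 4 = 12
Explicitly: e, c, a, d, f1(e), f1(c), f1(a), f1(d), f3(e), f3(c), f3(a), f3(d).
So |H| = 12.
For each predicate symbol, the number of ground atoms is |H| raised to its arity; summing:
  Parent: 12^3 = 1728;  Likes: 12^3 = 1728;  Knows: 12^2 = 144
Total ground atoms: 1728 + 1728 + 144 = 3600.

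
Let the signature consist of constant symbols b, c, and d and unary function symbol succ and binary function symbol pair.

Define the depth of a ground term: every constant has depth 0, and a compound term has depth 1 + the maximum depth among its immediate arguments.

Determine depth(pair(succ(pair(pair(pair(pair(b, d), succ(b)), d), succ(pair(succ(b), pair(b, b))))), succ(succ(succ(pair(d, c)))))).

depth(pair(b, d)) = 1 + max(0, 0) = 1
depth(succ(b)) = 1 + depth(b) = 1 + 0 = 1
depth(pair(pair(b, d), succ(b))) = 1 + max(1, 1) = 2
depth(pair(pair(pair(b, d), succ(b)), d)) = 1 + max(2, 0) = 3
depth(pair(b, b)) = 1 + max(0, 0) = 1
depth(pair(succ(b), pair(b, b))) = 1 + max(1, 1) = 2
depth(succ(pair(succ(b), pair(b, b)))) = 1 + depth(pair(succ(b), pair(b, b))) = 1 + 2 = 3
depth(pair(pair(pair(pair(b, d), succ(b)), d), succ(pair(succ(b), pair(b, b))))) = 1 + max(3, 3) = 4
depth(succ(pair(pair(pair(pair(b, d), succ(b)), d), succ(pair(succ(b), pair(b, b)))))) = 1 + depth(pair(pair(pair(pair(b, d), succ(b)), d), succ(pair(succ(b), pair(b, b))))) = 1 + 4 = 5
depth(pair(d, c)) = 1 + max(0, 0) = 1
depth(succ(pair(d, c))) = 1 + depth(pair(d, c)) = 1 + 1 = 2
depth(succ(succ(pair(d, c)))) = 1 + depth(succ(pair(d, c))) = 1 + 2 = 3
depth(succ(succ(succ(pair(d, c))))) = 1 + depth(succ(succ(pair(d, c)))) = 1 + 3 = 4
depth(pair(succ(pair(pair(pair(pair(b, d), succ(b)), d), succ(pair(succ(b), pair(b, b))))), succ(succ(succ(pair(d, c)))))) = 1 + max(5, 4) = 6

6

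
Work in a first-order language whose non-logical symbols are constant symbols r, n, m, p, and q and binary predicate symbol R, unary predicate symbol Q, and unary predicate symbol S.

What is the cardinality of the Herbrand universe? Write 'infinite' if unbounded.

There are no function symbols, so every ground term is one of the 5 constants.
The Herbrand universe is {r, n, m, p, q}, which is finite with 5 elements.

5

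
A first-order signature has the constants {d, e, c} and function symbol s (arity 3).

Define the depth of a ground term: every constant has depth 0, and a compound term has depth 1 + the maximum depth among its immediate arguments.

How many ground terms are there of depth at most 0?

Count level by level. With function symbols s/3, the terms of depth ≤ k are the 3 constants together with each function applied to depth-≤(k−1) tuples, so N_k = 3 + N_{k-1}^3.
N_0 = 3
Explicitly: d, e, c.

3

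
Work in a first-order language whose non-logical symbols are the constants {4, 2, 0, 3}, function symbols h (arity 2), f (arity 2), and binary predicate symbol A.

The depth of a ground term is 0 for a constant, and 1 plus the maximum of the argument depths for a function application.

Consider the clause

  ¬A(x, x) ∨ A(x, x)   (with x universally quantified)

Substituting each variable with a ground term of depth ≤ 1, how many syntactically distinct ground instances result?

Ground terms of depth ≤ 1:
  Write N_k for the number of ground terms of depth ≤ k. A term of depth ≤ k is either a constant or a function symbol applied to arguments of depth ≤ k−1, so N_k = 4 + N_{k-1}^2 + N_{k-1}^2.
  N_0 = 4
  N_1 = 4 + 4^2 + 4^2 = 36
So there are 36 ground terms available for substitution.
The clause has 1 distinct variable (x), which appears in the body. In the free term algebra distinct substitutions yield syntactically distinct ground instances.
Number of ground instances = 36.

36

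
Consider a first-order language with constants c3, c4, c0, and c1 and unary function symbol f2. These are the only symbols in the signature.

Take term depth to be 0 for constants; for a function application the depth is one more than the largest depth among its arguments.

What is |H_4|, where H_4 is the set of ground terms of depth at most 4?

Let N_k count ground terms of depth at most k. Each non-constant term of depth ≤ k is some function symbol applied to depth-≤(k−1) arguments, giving N_k = 4 + N_{k-1}.
N_0 = 4
N_1 = 4 + 4 = 8
N_2 = 4 + 8 = 12
N_3 = 4 + 12 = 16
N_4 = 4 + 16 = 20

20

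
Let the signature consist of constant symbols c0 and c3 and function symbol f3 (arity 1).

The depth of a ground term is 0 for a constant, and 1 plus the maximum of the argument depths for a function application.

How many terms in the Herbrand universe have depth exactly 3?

Let N_k = |{terms of depth ≤ k}|. Then N_0 = 2 and N_k = 2 + N_{k-1} for k ≥ 1 (one summand per function symbol, arity giving the exponent).
N_0 = 2
N_1 = 2 + 2 = 4
N_2 = 2 + 4 = 6
N_3 = 2 + 6 = 8
Terms of depth exactly 3: N_3 − N_2 = 8 − 6 = 2.

2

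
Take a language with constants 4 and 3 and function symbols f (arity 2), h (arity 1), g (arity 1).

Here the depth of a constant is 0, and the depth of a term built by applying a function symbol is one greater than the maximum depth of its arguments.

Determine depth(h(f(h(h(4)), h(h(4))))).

4

depth(h(4)) = 1 + depth(4) = 1 + 0 = 1
depth(h(h(4))) = 1 + depth(h(4)) = 1 + 1 = 2
depth(f(h(h(4)), h(h(4)))) = 1 + max(2, 2) = 3
depth(h(f(h(h(4)), h(h(4))))) = 1 + depth(f(h(h(4)), h(h(4)))) = 1 + 3 = 4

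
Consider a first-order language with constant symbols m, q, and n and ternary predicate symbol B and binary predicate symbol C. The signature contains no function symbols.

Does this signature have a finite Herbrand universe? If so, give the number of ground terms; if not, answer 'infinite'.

3

There are no function symbols, so every ground term is one of the 3 constants.
The Herbrand universe is {m, q, n}, which is finite with 3 elements.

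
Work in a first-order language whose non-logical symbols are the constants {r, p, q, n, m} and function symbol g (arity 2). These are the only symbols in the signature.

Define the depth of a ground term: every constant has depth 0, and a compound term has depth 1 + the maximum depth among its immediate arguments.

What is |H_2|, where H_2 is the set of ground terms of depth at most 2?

Let N_k = |{terms of depth ≤ k}|. Then N_0 = 5 and N_k = 5 + N_{k-1}^2 for k ≥ 1 (one summand per function symbol, arity giving the exponent).
N_0 = 5
N_1 = 5 + 5^2 = 30
N_2 = 5 + 30^2 = 905

905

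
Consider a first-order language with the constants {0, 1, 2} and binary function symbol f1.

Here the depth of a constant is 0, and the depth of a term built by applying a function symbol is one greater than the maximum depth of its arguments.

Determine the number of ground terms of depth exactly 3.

21465

Write N_k for the number of ground terms of depth ≤ k. A term of depth ≤ k is either a constant or a function symbol applied to arguments of depth ≤ k−1, so N_k = 3 + N_{k-1}^2.
N_0 = 3
N_1 = 3 + 3^2 = 12
N_2 = 3 + 12^2 = 147
N_3 = 3 + 147^2 = 21612
Terms of depth exactly 3: N_3 − N_2 = 21612 − 147 = 21465.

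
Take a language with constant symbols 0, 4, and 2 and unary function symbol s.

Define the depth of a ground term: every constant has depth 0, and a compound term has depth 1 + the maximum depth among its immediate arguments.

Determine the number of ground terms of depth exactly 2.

Count level by level. With function symbols s/1, the terms of depth ≤ k are the 3 constants together with each function applied to depth-≤(k−1) tuples, so N_k = 3 + N_{k-1}.
N_0 = 3
N_1 = 3 + 3 = 6
N_2 = 3 + 6 = 9
Terms of depth exactly 2: N_2 − N_1 = 9 − 6 = 3.

3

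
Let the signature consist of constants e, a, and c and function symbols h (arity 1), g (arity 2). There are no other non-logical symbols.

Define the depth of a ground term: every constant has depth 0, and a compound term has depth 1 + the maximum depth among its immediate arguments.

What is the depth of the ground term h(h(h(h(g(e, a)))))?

depth(g(e, a)) = 1 + max(0, 0) = 1
depth(h(g(e, a))) = 1 + depth(g(e, a)) = 1 + 1 = 2
depth(h(h(g(e, a)))) = 1 + depth(h(g(e, a))) = 1 + 2 = 3
depth(h(h(h(g(e, a))))) = 1 + depth(h(h(g(e, a)))) = 1 + 3 = 4
depth(h(h(h(h(g(e, a)))))) = 1 + depth(h(h(h(g(e, a))))) = 1 + 4 = 5

5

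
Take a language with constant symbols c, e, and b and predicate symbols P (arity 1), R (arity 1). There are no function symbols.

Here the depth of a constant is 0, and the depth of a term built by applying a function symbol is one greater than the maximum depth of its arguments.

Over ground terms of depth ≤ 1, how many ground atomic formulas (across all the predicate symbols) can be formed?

First count ground terms of depth ≤ 1.
With no function symbols every ground term is a constant, so there are exactly 3 ground terms at every depth bound.
N_0 = 3
N_1 = 3
So |H| = 3.
A ground atom is a predicate applied to a tuple of terms from H, so the count is the sum over predicates of |H|^arity:
  P: 3;  R: 3
Total ground atoms: 3 + 3 = 6.

6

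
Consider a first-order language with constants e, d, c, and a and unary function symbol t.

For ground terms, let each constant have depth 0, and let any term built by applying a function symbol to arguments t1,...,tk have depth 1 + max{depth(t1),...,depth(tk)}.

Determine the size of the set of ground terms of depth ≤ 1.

If N_k denotes the number of depth-≤k ground terms, the 4 constants give N_0 = 4, and each function symbol of arity r contributes N_{k-1}^r new terms at level k: N_k = 4 + N_{k-1}.
N_0 = 4
N_1 = 4 + 4 = 8
Explicitly: e, d, c, a, t(e), t(d), t(c), t(a).

8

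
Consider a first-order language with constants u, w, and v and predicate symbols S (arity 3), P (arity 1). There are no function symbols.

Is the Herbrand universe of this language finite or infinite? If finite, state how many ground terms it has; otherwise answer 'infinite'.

There are no function symbols, so every ground term is one of the 3 constants.
The Herbrand universe is {u, w, v}, which is finite with 3 elements.

3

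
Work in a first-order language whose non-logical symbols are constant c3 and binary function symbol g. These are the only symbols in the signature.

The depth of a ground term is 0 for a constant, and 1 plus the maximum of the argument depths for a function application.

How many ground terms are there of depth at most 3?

26

Let N_k = |{terms of depth ≤ k}|. Then N_0 = 1 and N_k = 1 + N_{k-1}^2 for k ≥ 1 (one summand per function symbol, arity giving the exponent).
N_0 = 1
N_1 = 1 + 1^2 = 2
N_2 = 1 + 2^2 = 5
N_3 = 1 + 5^2 = 26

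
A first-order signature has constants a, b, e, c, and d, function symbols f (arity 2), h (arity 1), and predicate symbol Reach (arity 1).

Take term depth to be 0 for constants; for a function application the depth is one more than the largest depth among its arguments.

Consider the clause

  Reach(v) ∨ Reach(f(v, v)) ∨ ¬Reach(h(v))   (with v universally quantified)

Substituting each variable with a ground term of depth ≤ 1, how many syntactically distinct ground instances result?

Ground terms of depth ≤ 1:
  Write N_k for the number of ground terms of depth ≤ k. A term of depth ≤ k is either a constant or a function symbol applied to arguments of depth ≤ k−1, so N_k = 5 + N_{k-1}^2 + N_{k-1}.
  N_0 = 5
  N_1 = 5 + 5^2 + 5 = 35
So there are 35 ground terms available for substitution.
The clause has 1 distinct variable (v), which appears in the body. In the free term algebra distinct substitutions yield syntactically distinct ground instances.
Number of ground instances = 35.

35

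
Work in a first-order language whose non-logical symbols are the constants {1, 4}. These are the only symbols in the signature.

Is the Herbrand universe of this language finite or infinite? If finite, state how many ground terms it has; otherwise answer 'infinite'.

There are no function symbols, so every ground term is one of the 2 constants.
The Herbrand universe is {1, 4}, which is finite with 2 elements.

2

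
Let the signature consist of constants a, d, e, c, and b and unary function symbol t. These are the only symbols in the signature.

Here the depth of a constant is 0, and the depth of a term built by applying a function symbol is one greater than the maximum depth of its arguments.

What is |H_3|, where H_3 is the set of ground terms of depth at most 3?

Let N_k = |{terms of depth ≤ k}|. Then N_0 = 5 and N_k = 5 + N_{k-1} for k ≥ 1 (one summand per function symbol, arity giving the exponent).
N_0 = 5
N_1 = 5 + 5 = 10
N_2 = 5 + 10 = 15
N_3 = 5 + 15 = 20

20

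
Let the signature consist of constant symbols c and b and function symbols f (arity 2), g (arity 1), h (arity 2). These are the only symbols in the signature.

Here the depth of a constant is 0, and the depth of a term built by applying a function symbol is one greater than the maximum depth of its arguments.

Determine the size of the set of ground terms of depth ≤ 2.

If N_k denotes the number of depth-≤k ground terms, the 2 constants give N_0 = 2, and each function symbol of arity r contributes N_{k-1}^r new terms at level k: N_k = 2 + N_{k-1}^2 + N_{k-1} + N_{k-1}^2.
N_0 = 2
N_1 = 2 + 2^2 + 2 + 2^2 = 12
N_2 = 2 + 12^2 + 12 + 12^2 = 302

302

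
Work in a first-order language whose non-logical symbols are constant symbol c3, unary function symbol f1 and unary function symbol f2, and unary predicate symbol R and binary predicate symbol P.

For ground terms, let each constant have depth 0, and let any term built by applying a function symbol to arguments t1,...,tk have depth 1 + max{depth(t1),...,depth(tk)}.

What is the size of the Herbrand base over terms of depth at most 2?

56

First count ground terms of depth ≤ 2.
Let N_k count ground terms of depth at most k. Each non-constant term of depth ≤ k is some function symbol applied to depth-≤(k−1) arguments, giving N_k = 1 + N_{k-1} + N_{k-1}.
N_0 = 1
N_1 = 1 + 1 + 1 = 3
N_2 = 1 + 3 + 3 = 7
Explicitly: c3, f1(c3), f1(f1(c3)), f1(f2(c3)), f2(c3), f2(f1(c3)), f2(f2(c3)).
So |H| = 7.
Each predicate of arity r yields |H|^r ground atoms (one per choice of an r-tuple from H):
  R: 7;  P: 7^2 = 49
Total ground atoms: 7 + 49 = 56.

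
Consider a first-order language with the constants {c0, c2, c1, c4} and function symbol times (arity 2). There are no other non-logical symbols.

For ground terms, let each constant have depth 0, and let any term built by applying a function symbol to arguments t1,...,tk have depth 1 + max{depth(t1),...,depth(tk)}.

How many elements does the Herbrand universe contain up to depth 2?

404

Count level by level. With function symbols times/2, the terms of depth ≤ k are the 4 constants together with each function applied to depth-≤(k−1) tuples, so N_k = 4 + N_{k-1}^2.
N_0 = 4
N_1 = 4 + 4^2 = 20
N_2 = 4 + 20^2 = 404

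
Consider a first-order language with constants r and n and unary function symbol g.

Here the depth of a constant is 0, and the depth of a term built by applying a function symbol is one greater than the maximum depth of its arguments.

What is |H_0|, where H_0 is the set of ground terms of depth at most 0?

Write N_k for the number of ground terms of depth ≤ k. A term of depth ≤ k is either a constant or a function symbol applied to arguments of depth ≤ k−1, so N_k = 2 + N_{k-1}.
N_0 = 2
Explicitly: r, n.

2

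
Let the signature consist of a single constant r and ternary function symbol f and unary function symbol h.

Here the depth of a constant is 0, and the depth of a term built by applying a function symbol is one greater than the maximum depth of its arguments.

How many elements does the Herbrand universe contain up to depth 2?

31

Count level by level. With function symbols f/3, h/1, the terms of depth ≤ k are the 1 constant together with each function applied to depth-≤(k−1) tuples, so N_k = 1 + N_{k-1}^3 + N_{k-1}.
N_0 = 1
N_1 = 1 + 1^3 + 1 = 3
N_2 = 1 + 3^3 + 3 = 31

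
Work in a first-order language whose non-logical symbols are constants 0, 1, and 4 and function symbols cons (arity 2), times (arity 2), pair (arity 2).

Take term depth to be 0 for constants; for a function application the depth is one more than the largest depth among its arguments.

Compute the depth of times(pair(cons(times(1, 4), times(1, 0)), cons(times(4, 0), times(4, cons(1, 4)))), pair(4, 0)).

5

depth(times(1, 4)) = 1 + max(0, 0) = 1
depth(times(1, 0)) = 1 + max(0, 0) = 1
depth(cons(times(1, 4), times(1, 0))) = 1 + max(1, 1) = 2
depth(times(4, 0)) = 1 + max(0, 0) = 1
depth(cons(1, 4)) = 1 + max(0, 0) = 1
depth(times(4, cons(1, 4))) = 1 + max(0, 1) = 2
depth(cons(times(4, 0), times(4, cons(1, 4)))) = 1 + max(1, 2) = 3
depth(pair(cons(times(1, 4), times(1, 0)), cons(times(4, 0), times(4, cons(1, 4))))) = 1 + max(2, 3) = 4
depth(pair(4, 0)) = 1 + max(0, 0) = 1
depth(times(pair(cons(times(1, 4), times(1, 0)), cons(times(4, 0), times(4, cons(1, 4)))), pair(4, 0))) = 1 + max(4, 1) = 5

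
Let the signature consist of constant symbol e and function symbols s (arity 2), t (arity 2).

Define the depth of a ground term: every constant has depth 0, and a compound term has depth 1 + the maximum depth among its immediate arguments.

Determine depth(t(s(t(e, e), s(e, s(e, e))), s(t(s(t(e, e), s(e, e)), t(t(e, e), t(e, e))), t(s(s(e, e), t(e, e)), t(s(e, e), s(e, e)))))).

5

depth(t(e, e)) = 1 + max(0, 0) = 1
depth(s(e, e)) = 1 + max(0, 0) = 1
depth(s(e, s(e, e))) = 1 + max(0, 1) = 2
depth(s(t(e, e), s(e, s(e, e)))) = 1 + max(1, 2) = 3
depth(s(t(e, e), s(e, e))) = 1 + max(1, 1) = 2
depth(t(t(e, e), t(e, e))) = 1 + max(1, 1) = 2
depth(t(s(t(e, e), s(e, e)), t(t(e, e), t(e, e)))) = 1 + max(2, 2) = 3
depth(s(s(e, e), t(e, e))) = 1 + max(1, 1) = 2
depth(t(s(e, e), s(e, e))) = 1 + max(1, 1) = 2
depth(t(s(s(e, e), t(e, e)), t(s(e, e), s(e, e)))) = 1 + max(2, 2) = 3
depth(s(t(s(t(e, e), s(e, e)), t(t(e, e), t(e, e))), t(s(s(e, e), t(e, e)), t(s(e, e), s(e, e))))) = 1 + max(3, 3) = 4
depth(t(s(t(e, e), s(e, s(e, e))), s(t(s(t(e, e), s(e, e)), t(t(e, e), t(e, e))), t(s(s(e, e), t(e, e)), t(s(e, e), s(e, e)))))) = 1 + max(3, 4) = 5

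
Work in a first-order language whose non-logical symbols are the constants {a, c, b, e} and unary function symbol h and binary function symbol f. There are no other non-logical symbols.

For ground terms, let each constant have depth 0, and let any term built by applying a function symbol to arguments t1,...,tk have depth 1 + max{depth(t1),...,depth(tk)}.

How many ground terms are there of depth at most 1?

24

Count level by level. With function symbols h/1, f/2, the terms of depth ≤ k are the 4 constants together with each function applied to depth-≤(k−1) tuples, so N_k = 4 + N_{k-1} + N_{k-1}^2.
N_0 = 4
N_1 = 4 + 4 + 4^2 = 24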